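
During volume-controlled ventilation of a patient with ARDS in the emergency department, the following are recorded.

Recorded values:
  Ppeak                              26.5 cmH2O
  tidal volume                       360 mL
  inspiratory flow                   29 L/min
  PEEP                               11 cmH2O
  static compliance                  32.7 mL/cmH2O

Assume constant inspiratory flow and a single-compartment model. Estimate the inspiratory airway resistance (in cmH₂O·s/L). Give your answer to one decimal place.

Flow: 29 L/min ÷ 60 = 0.4833 L/s.
Equation of motion (constant flow): PIP = Vt/C + R·V̇ + PEEP.
R·V̇ = PIP − Vt/C − PEEP = 26.5 − 360/32.7 − 11 = 26.5 − 11.009 − 11 = 4.491 cmH2O.
R = 4.491 / 0.4833 = 9.292 cmH2O·s/L.

9.3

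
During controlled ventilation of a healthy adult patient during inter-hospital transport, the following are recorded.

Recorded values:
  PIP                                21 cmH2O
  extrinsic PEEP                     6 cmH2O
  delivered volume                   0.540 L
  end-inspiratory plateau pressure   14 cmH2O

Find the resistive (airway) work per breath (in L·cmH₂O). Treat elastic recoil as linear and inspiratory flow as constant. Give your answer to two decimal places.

3.78

With constant inspiratory flow the resistive pressure is constant at PIP − Pplat = 21 − 14 = 7.0 cmH2O, so resistive work = 7.0 × 0.540 = 3.78 L·cmH2O.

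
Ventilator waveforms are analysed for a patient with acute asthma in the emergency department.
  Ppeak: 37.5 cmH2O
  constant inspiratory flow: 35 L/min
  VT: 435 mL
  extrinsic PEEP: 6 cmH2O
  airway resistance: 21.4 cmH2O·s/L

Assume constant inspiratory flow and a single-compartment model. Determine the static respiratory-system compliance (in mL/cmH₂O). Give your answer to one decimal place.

Flow: 35 L/min ÷ 60 = 0.5833 L/s.
Equation of motion (constant flow): PIP = Vt/C + R·V̇ + PEEP.
Vt/C = PIP − R·V̇ − PEEP = 37.5 − 21.4×0.5833 − 6 = 37.5 − 12.483 − 6 = 19.017 cmH2O.
C = Vt / 19.017 = 435 / 19.017 = 22.874 mL/cmH2O.

22.9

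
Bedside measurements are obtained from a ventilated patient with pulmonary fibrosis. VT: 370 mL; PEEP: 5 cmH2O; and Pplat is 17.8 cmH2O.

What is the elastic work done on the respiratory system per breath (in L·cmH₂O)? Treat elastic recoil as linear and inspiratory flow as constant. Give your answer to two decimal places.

Elastic work ≈ ½ × (Pplat − PEEP) × Vt = 0.5 × (17.8 − 5) × 0.370 L = 0.5 × 12.8 × 0.370 = 2.368 L·cmH2O.

2.37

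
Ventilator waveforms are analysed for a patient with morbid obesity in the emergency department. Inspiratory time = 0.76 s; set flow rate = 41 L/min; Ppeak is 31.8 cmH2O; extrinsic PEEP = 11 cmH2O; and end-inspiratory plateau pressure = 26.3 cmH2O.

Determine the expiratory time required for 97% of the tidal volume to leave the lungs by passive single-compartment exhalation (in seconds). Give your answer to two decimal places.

Flow: 41 L/min ÷ 60 = 0.6833 L/s.
Vt = flow × Ti = 0.6833 L/s × 0.76 s × 1000 mL/L = 519.31 mL.
R = (PIP − Pplat)/V̇ = (31.8 − 26.3) / 0.6833 = 5.5/0.6833 = 8.049 cmH2O·s/L.
C = Vt/(Pplat − PEEP) = 519.31 / (26.3 − 11) = 519.31/15.3 = 33.942 mL/cmH2O.
τ = R × C = 8.049 × 0.03394 L/cmH2O = 0.2732 s.
t = −τ·ln(1 − 0.97) = −0.2732·ln(0.03) = 0.958 s.

0.96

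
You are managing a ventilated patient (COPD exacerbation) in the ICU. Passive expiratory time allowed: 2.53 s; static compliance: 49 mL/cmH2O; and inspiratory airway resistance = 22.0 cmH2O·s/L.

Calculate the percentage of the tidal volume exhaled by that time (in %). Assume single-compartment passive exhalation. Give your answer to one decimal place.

90.4

τ = R × C = 22.0 × 49 mL/cmH2O = 22.0 × 0.049 L/cmH2O = 1.078 s.
Passive exhalation: V(t)/V₀ = e^(−t/τ) = e^(−2.53/1.078) = 0.09566.
Fraction exhaled = 1 − 0.09566 = 0.9043 → 90.43%.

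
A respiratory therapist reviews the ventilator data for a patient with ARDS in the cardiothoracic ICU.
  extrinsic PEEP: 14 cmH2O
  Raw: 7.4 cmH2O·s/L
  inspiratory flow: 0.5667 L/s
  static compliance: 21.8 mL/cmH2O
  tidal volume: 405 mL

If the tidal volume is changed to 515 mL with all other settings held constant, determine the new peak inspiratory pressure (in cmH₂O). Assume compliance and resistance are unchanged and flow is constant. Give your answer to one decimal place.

41.8

PIP = Vt/C + R·V̇ + PEEP (constant-flow equation of motion).
Only the elastic term changes: ΔPIP = ΔVt / C = (515 − 405) / 21.8 = 5.046 cmH2O.
Original PIP = 405/21.8 + 7.4×0.5667 + 14 = 36.772 cmH2O; new PIP = 36.772 + (5.046) = 41.818 cmH2O.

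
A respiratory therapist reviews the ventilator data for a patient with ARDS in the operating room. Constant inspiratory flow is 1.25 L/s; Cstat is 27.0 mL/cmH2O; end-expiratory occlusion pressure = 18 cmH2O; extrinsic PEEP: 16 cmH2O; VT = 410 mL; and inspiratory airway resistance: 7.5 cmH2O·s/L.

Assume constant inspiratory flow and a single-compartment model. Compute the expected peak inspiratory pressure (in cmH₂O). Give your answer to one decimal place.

42.6

Total PEEP = 18 cmH2O (set 16 + intrinsic 2); this is the baseline alveolar pressure.
Equation of motion (constant flow): PIP = Vt/C + R·V̇ + PEEP.
PIP = 410/27.0 + 7.5×1.25 + 18 = 15.185 + 9.375 + 18 = 42.56 cmH2O.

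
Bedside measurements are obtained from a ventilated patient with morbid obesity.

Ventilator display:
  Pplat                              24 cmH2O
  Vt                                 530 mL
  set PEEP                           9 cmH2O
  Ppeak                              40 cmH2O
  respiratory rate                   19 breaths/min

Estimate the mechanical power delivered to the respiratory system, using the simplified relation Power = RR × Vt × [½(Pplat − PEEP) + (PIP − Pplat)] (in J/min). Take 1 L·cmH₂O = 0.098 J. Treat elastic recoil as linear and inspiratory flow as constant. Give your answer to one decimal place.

Per-breath work = Vt × [½(Pplat−PEEP) + (PIP−Pplat)] = 0.530 × [0.5×15.0 + 16.0] = 0.530 × 23.5 = 12.455 L·cmH2O.
Power = 19 × 12.455 = 236.65 L·cmH2O/min.
× 0.098 J/(L·cmH2O) → 23.192 J/min.

23.2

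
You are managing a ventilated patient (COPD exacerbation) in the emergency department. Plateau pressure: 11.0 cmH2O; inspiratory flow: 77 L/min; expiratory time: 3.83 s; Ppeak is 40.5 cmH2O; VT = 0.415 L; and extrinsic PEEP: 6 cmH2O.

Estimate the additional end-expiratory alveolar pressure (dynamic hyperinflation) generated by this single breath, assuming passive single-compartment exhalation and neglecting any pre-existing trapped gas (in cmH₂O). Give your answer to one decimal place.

Flow: 77 L/min ÷ 60 = 1.2833 L/s.
R = (PIP − Pplat)/V̇ = (40.5 − 11.0) / 1.2833 = 29.5/1.2833 = 22.988 cmH2O·s/L.
C = Vt/(Pplat − PEEP) = 415.0 / (11.0 − 6) = 415.0/5.0 = 83.0 mL/cmH2O.
τ = R × C = 22.988 × 0.083 L/cmH2O = 1.908 s.
Fraction remaining = e^(−Te/τ) = e^(−3.83/1.908) = 0.1343; trapped volume = 415.0 × 0.1343 = 55.735 mL.
Additional alveolar pressure from trapping ≈ V_trapped / C = 55.735 / 83.0 = 0.6715 cmH2O.

0.7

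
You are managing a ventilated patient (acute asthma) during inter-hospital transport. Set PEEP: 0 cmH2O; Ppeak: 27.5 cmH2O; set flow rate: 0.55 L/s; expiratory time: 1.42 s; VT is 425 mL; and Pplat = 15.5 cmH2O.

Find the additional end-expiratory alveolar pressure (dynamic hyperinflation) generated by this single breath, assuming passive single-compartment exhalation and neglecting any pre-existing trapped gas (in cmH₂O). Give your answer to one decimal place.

R = (PIP − Pplat)/V̇ = (27.5 − 15.5) / 0.55 = 12.0/0.55 = 21.818 cmH2O·s/L.
C = Vt/(Pplat − PEEP) = 425.0 / (15.5 − 0) = 425.0/15.5 = 27.419 mL/cmH2O.
τ = R × C = 21.818 × 0.02742 L/cmH2O = 0.5982 s.
Fraction remaining = e^(−Te/τ) = e^(−1.42/0.5982) = 0.09313; trapped volume = 425.0 × 0.09313 = 39.58 mL.
Additional alveolar pressure from trapping ≈ V_trapped / C = 39.58 / 27.419 = 1.444 cmH2O.

1.4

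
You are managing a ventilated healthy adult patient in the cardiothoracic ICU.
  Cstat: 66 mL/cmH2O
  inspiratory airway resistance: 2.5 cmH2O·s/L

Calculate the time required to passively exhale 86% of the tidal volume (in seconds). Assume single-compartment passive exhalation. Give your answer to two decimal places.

0.32

τ = R × C = 2.5 × 66 mL/cmH2O = 2.5 × 0.066 L/cmH2O = 0.165 s.
Exhaled fraction f = 1 − e^(−t/τ) → t = −τ·ln(1 − f) = −0.165·ln(0.14) = 0.3244 s.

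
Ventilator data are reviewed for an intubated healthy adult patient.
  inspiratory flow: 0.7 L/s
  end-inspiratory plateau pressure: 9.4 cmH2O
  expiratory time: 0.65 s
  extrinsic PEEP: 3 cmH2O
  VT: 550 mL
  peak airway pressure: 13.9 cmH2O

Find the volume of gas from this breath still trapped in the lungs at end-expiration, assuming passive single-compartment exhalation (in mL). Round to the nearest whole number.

170

R = (PIP − Pplat)/V̇ = (13.9 − 9.4) / 0.7 = 4.5/0.7 = 6.429 cmH2O·s/L.
C = Vt/(Pplat − PEEP) = 550.0 / (9.4 − 3) = 550.0/6.4 = 85.938 mL/cmH2O.
τ = R × C = 6.429 × 0.08594 L/cmH2O = 0.5525 s.
Fraction remaining = e^(−Te/τ) = e^(−0.65/0.5525) = 0.3084.
Trapped volume = 550.0 × 0.3084 = 169.62 mL.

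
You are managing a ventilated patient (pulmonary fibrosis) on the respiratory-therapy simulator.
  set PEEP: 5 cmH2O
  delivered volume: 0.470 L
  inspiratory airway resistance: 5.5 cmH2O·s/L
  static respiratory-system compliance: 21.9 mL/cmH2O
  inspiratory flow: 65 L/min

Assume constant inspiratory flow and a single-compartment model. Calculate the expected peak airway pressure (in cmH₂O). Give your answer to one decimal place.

32.4

Flow: 65 L/min ÷ 60 = 1.0833 L/s.
Equation of motion (constant flow): PIP = Vt/C + R·V̇ + PEEP.
PIP = 470/21.9 + 5.5×1.0833 + 5 = 21.461 + 5.958 + 5 = 32.419 cmH2O.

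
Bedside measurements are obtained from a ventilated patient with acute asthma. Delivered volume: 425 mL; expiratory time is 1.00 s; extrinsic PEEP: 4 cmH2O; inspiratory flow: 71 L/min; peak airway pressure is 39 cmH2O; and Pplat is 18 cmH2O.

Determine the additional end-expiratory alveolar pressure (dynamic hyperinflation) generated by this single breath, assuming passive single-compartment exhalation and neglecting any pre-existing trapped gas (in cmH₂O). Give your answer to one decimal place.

Flow: 71 L/min ÷ 60 = 1.1833 L/s.
R = (PIP − Pplat)/V̇ = (39 − 18) / 1.1833 = 21.0/1.1833 = 17.747 cmH2O·s/L.
C = Vt/(Pplat − PEEP) = 425.0 / (18 − 4) = 425.0/14.0 = 30.357 mL/cmH2O.
τ = R × C = 17.747 × 0.03036 L/cmH2O = 0.5388 s.
Fraction remaining = e^(−Te/τ) = e^(−1.00/0.5388) = 0.1563; trapped volume = 425.0 × 0.1563 = 66.428 mL.
Additional alveolar pressure from trapping ≈ V_trapped / C = 66.428 / 30.357 = 2.188 cmH2O.

2.2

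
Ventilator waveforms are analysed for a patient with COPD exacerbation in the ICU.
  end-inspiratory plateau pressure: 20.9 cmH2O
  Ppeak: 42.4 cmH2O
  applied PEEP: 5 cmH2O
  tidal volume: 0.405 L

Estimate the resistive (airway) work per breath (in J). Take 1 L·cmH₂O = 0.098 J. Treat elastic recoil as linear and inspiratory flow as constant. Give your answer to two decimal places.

With constant inspiratory flow the resistive pressure is constant at PIP − Pplat = 42.4 − 20.9 = 21.5 cmH2O, so resistive work = 21.5 × 0.405 = 8.708 L·cmH2O.
× 0.098 J/(L·cmH2O) → 0.8534 J.

0.85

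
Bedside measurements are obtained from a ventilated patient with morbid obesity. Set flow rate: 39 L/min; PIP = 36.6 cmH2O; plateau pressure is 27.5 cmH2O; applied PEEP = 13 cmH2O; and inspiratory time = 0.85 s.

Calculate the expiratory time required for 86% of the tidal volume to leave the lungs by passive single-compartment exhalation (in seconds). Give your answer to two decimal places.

Flow: 39 L/min ÷ 60 = 0.65 L/s.
Vt = flow × Ti = 0.65 L/s × 0.85 s × 1000 mL/L = 552.5 mL.
R = (PIP − Pplat)/V̇ = (36.6 − 27.5) / 0.65 = 9.1/0.65 = 14.0 cmH2O·s/L.
C = Vt/(Pplat − PEEP) = 552.5 / (27.5 − 13) = 552.5/14.5 = 38.103 mL/cmH2O.
τ = R × C = 14.0 × 0.0381 L/cmH2O = 0.5334 s.
t = −τ·ln(1 − 0.86) = −0.5334·ln(0.14) = 1.049 s.

1.05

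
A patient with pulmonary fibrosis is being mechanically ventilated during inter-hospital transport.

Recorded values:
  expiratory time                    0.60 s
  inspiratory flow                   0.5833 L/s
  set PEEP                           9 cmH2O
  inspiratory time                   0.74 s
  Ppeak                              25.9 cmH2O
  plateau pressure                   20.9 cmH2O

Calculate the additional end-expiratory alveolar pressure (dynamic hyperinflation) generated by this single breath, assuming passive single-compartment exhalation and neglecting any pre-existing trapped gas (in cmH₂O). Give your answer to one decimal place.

1.7

Vt = flow × Ti = 0.5833 L/s × 0.74 s × 1000 mL/L = 431.64 mL.
R = (PIP − Pplat)/V̇ = (25.9 − 20.9) / 0.5833 = 5.0/0.5833 = 8.572 cmH2O·s/L.
C = Vt/(Pplat − PEEP) = 431.64 / (20.9 − 9) = 431.64/11.9 = 36.272 mL/cmH2O.
τ = R × C = 8.572 × 0.03627 L/cmH2O = 0.3109 s.
Fraction remaining = e^(−Te/τ) = e^(−0.60/0.3109) = 0.1452; trapped volume = 431.64 × 0.1452 = 62.674 mL.
Additional alveolar pressure from trapping ≈ V_trapped / C = 62.674 / 36.272 = 1.728 cmH2O.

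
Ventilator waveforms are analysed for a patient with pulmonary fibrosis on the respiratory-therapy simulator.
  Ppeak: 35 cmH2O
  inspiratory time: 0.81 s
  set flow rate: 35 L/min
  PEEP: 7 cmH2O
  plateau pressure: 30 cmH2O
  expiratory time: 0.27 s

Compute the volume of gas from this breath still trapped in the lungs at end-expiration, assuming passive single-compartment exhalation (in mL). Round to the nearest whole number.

102

Flow: 35 L/min ÷ 60 = 0.5833 L/s.
Vt = flow × Ti = 0.5833 L/s × 0.81 s × 1000 mL/L = 472.47 mL.
R = (PIP − Pplat)/V̇ = (35 − 30) / 0.5833 = 5.0/0.5833 = 8.572 cmH2O·s/L.
C = Vt/(Pplat − PEEP) = 472.47 / (30 − 7) = 472.47/23.0 = 20.542 mL/cmH2O.
τ = R × C = 8.572 × 0.02054 L/cmH2O = 0.1761 s.
Fraction remaining = e^(−Te/τ) = e^(−0.27/0.1761) = 0.2158.
Trapped volume = 472.47 × 0.2158 = 101.96 mL.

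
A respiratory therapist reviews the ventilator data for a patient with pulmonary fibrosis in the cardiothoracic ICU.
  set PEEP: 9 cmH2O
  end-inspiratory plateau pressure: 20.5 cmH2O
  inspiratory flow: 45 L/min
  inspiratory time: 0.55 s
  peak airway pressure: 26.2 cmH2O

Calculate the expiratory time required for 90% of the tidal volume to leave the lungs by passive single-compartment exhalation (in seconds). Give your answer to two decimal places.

0.63

Flow: 45 L/min ÷ 60 = 0.75 L/s.
Vt = flow × Ti = 0.75 L/s × 0.55 s × 1000 mL/L = 412.5 mL.
R = (PIP − Pplat)/V̇ = (26.2 − 20.5) / 0.75 = 5.7/0.75 = 7.6 cmH2O·s/L.
C = Vt/(Pplat − PEEP) = 412.5 / (20.5 − 9) = 412.5/11.5 = 35.87 mL/cmH2O.
τ = R × C = 7.6 × 0.03587 L/cmH2O = 0.2726 s.
t = −τ·ln(1 − 0.90) = −0.2726·ln(0.1) = 0.6277 s.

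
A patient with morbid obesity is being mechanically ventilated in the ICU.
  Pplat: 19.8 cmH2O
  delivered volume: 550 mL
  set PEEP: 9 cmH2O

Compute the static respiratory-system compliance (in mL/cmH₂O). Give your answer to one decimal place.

50.9

Cstat = Vt / (Pplat − PEEP) = 550 / (19.8 − 9) = 550 / 10.8 = 50.926 mL/cmH2O.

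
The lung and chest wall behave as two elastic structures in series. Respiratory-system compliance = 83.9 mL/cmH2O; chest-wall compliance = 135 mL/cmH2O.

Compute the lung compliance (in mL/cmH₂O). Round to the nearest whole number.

1/CL = 1/Crs − 1/Ccw.
1/CL = 1/83.9 − 1/135 = 0.004512.
CL = 221.63 mL/cmH2O.

222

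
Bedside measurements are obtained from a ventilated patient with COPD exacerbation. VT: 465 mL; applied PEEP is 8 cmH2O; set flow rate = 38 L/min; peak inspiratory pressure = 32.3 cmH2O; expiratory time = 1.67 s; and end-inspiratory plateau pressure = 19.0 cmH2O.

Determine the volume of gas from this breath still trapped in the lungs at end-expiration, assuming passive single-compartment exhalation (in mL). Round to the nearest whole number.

Flow: 38 L/min ÷ 60 = 0.6333 L/s.
R = (PIP − Pplat)/V̇ = (32.3 − 19.0) / 0.6333 = 13.3/0.6333 = 21.001 cmH2O·s/L.
C = Vt/(Pplat − PEEP) = 465.0 / (19.0 − 8) = 465.0/11.0 = 42.273 mL/cmH2O.
τ = R × C = 21.001 × 0.04227 L/cmH2O = 0.8877 s.
Fraction remaining = e^(−Te/τ) = e^(−1.67/0.8877) = 0.1524.
Trapped volume = 465.0 × 0.1524 = 70.866 mL.

71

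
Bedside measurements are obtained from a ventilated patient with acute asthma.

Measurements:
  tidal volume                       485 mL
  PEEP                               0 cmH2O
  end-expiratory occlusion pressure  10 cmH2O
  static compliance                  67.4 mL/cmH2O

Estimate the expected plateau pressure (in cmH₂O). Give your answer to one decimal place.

17.2

End-expiratory occlusion gives total PEEP = 10 cmH2O (intrinsic PEEP = 10 − 0 = 10). Use total PEEP for the elastic gradient.
Pplat = PEEPtotal + Vt / Cstat = 10 + 485 / 67.4 = 10 + 7.196 = 17.196 cmH2O.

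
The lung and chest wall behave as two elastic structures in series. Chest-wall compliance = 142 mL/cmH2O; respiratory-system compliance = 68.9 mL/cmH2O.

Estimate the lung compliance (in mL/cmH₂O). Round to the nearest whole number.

134

1/CL = 1/Crs − 1/Ccw.
1/CL = 1/68.9 − 1/142 = 0.007472.
CL = 133.83 mL/cmH2O.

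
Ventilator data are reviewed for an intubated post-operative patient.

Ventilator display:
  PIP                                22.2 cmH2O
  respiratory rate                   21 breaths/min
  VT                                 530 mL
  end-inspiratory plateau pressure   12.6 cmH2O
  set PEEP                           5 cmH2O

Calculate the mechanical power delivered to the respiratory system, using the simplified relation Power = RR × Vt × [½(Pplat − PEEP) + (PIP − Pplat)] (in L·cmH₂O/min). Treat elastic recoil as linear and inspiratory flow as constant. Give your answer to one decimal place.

Per-breath work = Vt × [½(Pplat−PEEP) + (PIP−Pplat)] = 0.530 × [0.5×7.6 + 9.6] = 0.530 × 13.4 = 7.102 L·cmH2O.
Power = 21 × 7.102 = 149.14 L·cmH2O/min.

149.1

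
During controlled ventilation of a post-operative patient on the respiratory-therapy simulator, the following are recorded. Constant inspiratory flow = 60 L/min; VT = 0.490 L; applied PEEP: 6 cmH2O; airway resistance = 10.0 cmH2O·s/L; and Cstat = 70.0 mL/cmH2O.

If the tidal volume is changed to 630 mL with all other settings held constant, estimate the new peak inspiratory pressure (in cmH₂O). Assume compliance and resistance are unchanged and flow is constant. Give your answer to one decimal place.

25.0

Flow: 60 L/min ÷ 60 = 1 L/s.
PIP = Vt/C + R·V̇ + PEEP (constant-flow equation of motion).
Only the elastic term changes: ΔPIP = ΔVt / C = (630 − 490) / 70.0 = 2.0 cmH2O.
Original PIP = 490/70.0 + 10.0×1 + 6 = 23.0 cmH2O; new PIP = 23.0 + (2.0) = 25.0 cmH2O.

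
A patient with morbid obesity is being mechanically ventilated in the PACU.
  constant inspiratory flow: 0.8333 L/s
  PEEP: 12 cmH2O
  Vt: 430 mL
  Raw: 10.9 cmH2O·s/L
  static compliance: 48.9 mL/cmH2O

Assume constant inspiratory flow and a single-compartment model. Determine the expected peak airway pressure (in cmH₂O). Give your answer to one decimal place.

Equation of motion (constant flow): PIP = Vt/C + R·V̇ + PEEP.
PIP = 430/48.9 + 10.9×0.8333 + 12 = 8.793 + 9.083 + 12 = 29.876 cmH2O.

29.9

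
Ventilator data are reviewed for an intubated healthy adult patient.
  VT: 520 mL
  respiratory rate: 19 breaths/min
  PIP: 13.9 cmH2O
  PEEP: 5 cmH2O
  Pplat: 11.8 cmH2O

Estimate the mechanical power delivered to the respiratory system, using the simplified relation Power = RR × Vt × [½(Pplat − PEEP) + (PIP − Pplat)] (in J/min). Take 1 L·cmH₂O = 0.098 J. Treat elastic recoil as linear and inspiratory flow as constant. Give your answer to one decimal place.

Per-breath work = Vt × [½(Pplat−PEEP) + (PIP−Pplat)] = 0.520 × [0.5×6.8 + 2.1] = 0.520 × 5.5 = 2.86 L·cmH2O.
Power = 19 × 2.86 = 54.34 L·cmH2O/min.
× 0.098 J/(L·cmH2O) → 5.325 J/min.

5.3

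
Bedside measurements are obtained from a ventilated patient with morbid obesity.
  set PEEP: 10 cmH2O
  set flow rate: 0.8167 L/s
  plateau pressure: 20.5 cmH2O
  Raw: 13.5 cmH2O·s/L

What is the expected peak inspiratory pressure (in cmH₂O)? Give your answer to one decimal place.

31.5

PIP = Pplat + Raw × flow = 20.5 + 13.5 × 0.8167 = 20.5 + 11.025 = 31.525 cmH2O.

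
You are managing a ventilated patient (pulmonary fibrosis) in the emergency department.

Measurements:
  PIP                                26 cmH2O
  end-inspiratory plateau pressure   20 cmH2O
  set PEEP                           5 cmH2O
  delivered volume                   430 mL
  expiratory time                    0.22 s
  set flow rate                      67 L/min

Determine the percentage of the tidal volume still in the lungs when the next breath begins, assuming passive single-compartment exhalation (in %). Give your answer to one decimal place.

24.0

Flow: 67 L/min ÷ 60 = 1.1167 L/s.
R = (PIP − Pplat)/V̇ = (26 − 20) / 1.1167 = 6.0/1.1167 = 5.373 cmH2O·s/L.
C = Vt/(Pplat − PEEP) = 430.0 / (20 − 5) = 430.0/15.0 = 28.667 mL/cmH2O.
τ = R × C = 5.373 × 0.02867 L/cmH2O = 0.154 s.
Fraction remaining at end-expiration = e^(−Te/τ) = e^(−0.22/0.154) = 0.2397 → 23.97%.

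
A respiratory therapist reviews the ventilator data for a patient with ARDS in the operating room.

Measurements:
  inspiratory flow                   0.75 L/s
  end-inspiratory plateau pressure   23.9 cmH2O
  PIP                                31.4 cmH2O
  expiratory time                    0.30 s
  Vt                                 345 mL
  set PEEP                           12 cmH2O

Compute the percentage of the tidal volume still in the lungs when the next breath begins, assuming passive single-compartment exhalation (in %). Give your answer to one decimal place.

35.5

R = (PIP − Pplat)/V̇ = (31.4 − 23.9) / 0.75 = 7.5/0.75 = 10.0 cmH2O·s/L.
C = Vt/(Pplat − PEEP) = 345.0 / (23.9 − 12) = 345.0/11.9 = 28.992 mL/cmH2O.
τ = R × C = 10.0 × 0.02899 L/cmH2O = 0.2899 s.
Fraction remaining at end-expiration = e^(−Te/τ) = e^(−0.30/0.2899) = 0.3553 → 35.53%.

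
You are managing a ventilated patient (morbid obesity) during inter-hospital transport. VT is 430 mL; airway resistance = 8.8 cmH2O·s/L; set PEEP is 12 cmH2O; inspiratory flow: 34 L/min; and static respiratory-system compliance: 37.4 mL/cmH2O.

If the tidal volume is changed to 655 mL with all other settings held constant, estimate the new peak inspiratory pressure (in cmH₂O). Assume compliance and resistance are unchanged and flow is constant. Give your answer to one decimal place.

Flow: 34 L/min ÷ 60 = 0.5667 L/s.
PIP = Vt/C + R·V̇ + PEEP (constant-flow equation of motion).
Only the elastic term changes: ΔPIP = ΔVt / C = (655 − 430) / 37.4 = 6.016 cmH2O.
Original PIP = 430/37.4 + 8.8×0.5667 + 12 = 28.484 cmH2O; new PIP = 28.484 + (6.016) = 34.5 cmH2O.

34.5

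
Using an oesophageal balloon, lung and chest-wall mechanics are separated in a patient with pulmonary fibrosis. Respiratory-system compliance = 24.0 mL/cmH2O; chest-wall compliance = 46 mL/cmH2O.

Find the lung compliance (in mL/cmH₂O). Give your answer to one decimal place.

1/CL = 1/Crs − 1/Ccw.
1/CL = 1/24.0 − 1/46 = 0.01993.
CL = 50.176 mL/cmH2O.

50.2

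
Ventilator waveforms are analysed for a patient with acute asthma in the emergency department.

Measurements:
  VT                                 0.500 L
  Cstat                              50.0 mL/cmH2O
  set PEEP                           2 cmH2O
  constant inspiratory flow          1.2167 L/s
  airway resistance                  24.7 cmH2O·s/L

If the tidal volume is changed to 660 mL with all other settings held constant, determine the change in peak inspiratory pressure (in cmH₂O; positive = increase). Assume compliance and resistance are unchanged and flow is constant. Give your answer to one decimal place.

3.2

PIP = Vt/C + R·V̇ + PEEP (constant-flow equation of motion).
Only the elastic term changes: ΔPIP = ΔVt / C = (660 − 500) / 50.0 = 3.2 cmH2O.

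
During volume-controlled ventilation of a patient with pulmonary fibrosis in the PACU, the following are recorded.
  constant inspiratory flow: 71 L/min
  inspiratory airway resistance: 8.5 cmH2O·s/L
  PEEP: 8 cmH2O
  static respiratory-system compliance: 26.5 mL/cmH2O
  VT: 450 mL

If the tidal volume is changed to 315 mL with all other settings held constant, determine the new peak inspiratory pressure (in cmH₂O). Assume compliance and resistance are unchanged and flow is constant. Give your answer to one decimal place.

29.9

Flow: 71 L/min ÷ 60 = 1.1833 L/s.
PIP = Vt/C + R·V̇ + PEEP (constant-flow equation of motion).
Only the elastic term changes: ΔPIP = ΔVt / C = (315 − 450) / 26.5 = -5.094 cmH2O.
Original PIP = 450/26.5 + 8.5×1.1833 + 8 = 35.039 cmH2O; new PIP = 35.039 + (-5.094) = 29.945 cmH2O.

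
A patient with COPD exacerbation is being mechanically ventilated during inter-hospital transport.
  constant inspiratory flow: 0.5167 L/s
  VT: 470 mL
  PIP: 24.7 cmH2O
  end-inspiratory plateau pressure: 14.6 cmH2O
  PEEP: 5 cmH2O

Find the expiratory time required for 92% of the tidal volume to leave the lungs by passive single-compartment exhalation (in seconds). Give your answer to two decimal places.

R = (PIP − Pplat)/V̇ = (24.7 − 14.6) / 0.5167 = 10.1/0.5167 = 19.547 cmH2O·s/L.
C = Vt/(Pplat − PEEP) = 470.0 / (14.6 − 5) = 470.0/9.6 = 48.958 mL/cmH2O.
τ = R × C = 19.547 × 0.04896 L/cmH2O = 0.957 s.
t = −τ·ln(1 − 0.92) = −0.957·ln(0.08) = 2.417 s.

2.42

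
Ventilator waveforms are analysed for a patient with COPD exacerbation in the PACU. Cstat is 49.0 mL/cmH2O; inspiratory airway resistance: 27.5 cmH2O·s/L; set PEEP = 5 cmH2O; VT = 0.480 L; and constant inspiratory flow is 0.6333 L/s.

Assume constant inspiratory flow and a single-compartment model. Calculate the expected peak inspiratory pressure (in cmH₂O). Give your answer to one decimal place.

32.2

Equation of motion (constant flow): PIP = Vt/C + R·V̇ + PEEP.
PIP = 480/49.0 + 27.5×0.6333 + 5 = 9.796 + 17.416 + 5 = 32.212 cmH2O.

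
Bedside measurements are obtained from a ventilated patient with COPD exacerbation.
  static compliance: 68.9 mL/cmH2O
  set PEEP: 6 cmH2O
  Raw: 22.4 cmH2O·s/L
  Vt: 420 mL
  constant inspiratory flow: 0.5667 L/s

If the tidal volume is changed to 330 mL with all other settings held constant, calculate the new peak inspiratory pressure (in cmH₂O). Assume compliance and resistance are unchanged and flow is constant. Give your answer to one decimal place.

PIP = Vt/C + R·V̇ + PEEP (constant-flow equation of motion).
Only the elastic term changes: ΔPIP = ΔVt / C = (330 − 420) / 68.9 = -1.306 cmH2O.
Original PIP = 420/68.9 + 22.4×0.5667 + 6 = 24.79 cmH2O; new PIP = 24.79 + (-1.306) = 23.484 cmH2O.

23.5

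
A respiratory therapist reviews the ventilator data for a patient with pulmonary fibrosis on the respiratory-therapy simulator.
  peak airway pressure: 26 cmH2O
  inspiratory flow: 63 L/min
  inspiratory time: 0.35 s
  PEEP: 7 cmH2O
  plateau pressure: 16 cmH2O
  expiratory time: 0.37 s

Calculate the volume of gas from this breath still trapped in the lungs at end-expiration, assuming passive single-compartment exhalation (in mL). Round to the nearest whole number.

Flow: 63 L/min ÷ 60 = 1.05 L/s.
Vt = flow × Ti = 1.05 L/s × 0.35 s × 1000 mL/L = 367.5 mL.
R = (PIP − Pplat)/V̇ = (26 − 16) / 1.05 = 10.0/1.05 = 9.524 cmH2O·s/L.
C = Vt/(Pplat − PEEP) = 367.5 / (16 − 7) = 367.5/9.0 = 40.833 mL/cmH2O.
τ = R × C = 9.524 × 0.04083 L/cmH2O = 0.3889 s.
Fraction remaining = e^(−Te/τ) = e^(−0.37/0.3889) = 0.3862.
Trapped volume = 367.5 × 0.3862 = 141.93 mL.

142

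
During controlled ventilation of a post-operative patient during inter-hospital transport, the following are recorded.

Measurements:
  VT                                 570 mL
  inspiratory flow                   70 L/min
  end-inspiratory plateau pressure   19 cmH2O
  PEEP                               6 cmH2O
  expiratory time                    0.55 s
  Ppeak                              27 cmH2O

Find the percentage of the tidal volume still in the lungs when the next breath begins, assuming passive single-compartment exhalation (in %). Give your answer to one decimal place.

16.1

Flow: 70 L/min ÷ 60 = 1.1667 L/s.
R = (PIP − Pplat)/V̇ = (27 − 19) / 1.1667 = 8.0/1.1667 = 6.857 cmH2O·s/L.
C = Vt/(Pplat − PEEP) = 570.0 / (19 − 6) = 570.0/13.0 = 43.846 mL/cmH2O.
τ = R × C = 6.857 × 0.04385 L/cmH2O = 0.3007 s.
Fraction remaining at end-expiration = e^(−Te/τ) = e^(−0.55/0.3007) = 0.1606 → 16.06%.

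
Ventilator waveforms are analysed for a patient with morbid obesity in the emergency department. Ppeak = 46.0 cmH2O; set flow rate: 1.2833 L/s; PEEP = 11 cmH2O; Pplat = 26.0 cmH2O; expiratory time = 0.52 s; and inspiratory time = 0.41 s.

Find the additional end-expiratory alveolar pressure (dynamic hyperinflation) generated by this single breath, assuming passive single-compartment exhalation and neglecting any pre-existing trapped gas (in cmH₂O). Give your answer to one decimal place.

5.8

Vt = flow × Ti = 1.2833 L/s × 0.41 s × 1000 mL/L = 526.15 mL.
R = (PIP − Pplat)/V̇ = (46.0 − 26.0) / 1.2833 = 20.0/1.2833 = 15.585 cmH2O·s/L.
C = Vt/(Pplat − PEEP) = 526.15 / (26.0 − 11) = 526.15/15.0 = 35.077 mL/cmH2O.
τ = R × C = 15.585 × 0.03508 L/cmH2O = 0.5467 s.
Fraction remaining = e^(−Te/τ) = e^(−0.52/0.5467) = 0.3863; trapped volume = 526.15 × 0.3863 = 203.25 mL.
Additional alveolar pressure from trapping ≈ V_trapped / C = 203.25 / 35.077 = 5.794 cmH2O.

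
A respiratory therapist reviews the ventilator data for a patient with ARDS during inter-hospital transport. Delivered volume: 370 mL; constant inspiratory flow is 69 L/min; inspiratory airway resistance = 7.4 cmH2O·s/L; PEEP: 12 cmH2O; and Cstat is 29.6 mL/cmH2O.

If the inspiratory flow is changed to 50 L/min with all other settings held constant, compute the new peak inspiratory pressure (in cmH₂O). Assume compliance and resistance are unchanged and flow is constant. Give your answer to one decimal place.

Flow: 69 L/min ÷ 60 = 1.15 L/s.
New flow: 50 L/min ÷ 60 = 0.8333 L/s.
PIP = Vt/C + R·V̇ + PEEP (constant-flow equation of motion).
Only the resistive term changes: ΔPIP = R × ΔV̇ = 7.4 × (0.8333 − 1.15) = 7.4 × -0.3167 = -2.344 cmH2O.
Original PIP = 370/29.6 + 7.4×1.15 + 12 = 33.01 cmH2O; new PIP = 33.01 + (-2.344) = 30.666 cmH2O.

30.7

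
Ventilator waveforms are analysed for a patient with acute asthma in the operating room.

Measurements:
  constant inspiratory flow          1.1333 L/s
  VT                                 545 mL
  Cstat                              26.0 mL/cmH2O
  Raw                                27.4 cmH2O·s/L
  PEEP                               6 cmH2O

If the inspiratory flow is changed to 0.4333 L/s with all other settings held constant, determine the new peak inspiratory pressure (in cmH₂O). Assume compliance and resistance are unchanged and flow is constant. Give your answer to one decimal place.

PIP = Vt/C + R·V̇ + PEEP (constant-flow equation of motion).
Only the resistive term changes: ΔPIP = R × ΔV̇ = 27.4 × (0.4333 − 1.1333) = 27.4 × -0.7 = -19.18 cmH2O.
Original PIP = 545/26.0 + 27.4×1.1333 + 6 = 58.014 cmH2O; new PIP = 58.014 + (-19.18) = 38.834 cmH2O.

38.8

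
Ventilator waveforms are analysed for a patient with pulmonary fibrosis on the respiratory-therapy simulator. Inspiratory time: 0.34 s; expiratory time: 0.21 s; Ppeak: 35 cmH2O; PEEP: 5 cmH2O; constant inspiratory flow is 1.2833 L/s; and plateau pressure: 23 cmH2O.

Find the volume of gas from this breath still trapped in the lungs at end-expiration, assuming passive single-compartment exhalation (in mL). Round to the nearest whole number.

Vt = flow × Ti = 1.2833 L/s × 0.34 s × 1000 mL/L = 436.32 mL.
R = (PIP − Pplat)/V̇ = (35 − 23) / 1.2833 = 12.0/1.2833 = 9.351 cmH2O·s/L.
C = Vt/(Pplat − PEEP) = 436.32 / (23 − 5) = 436.32/18.0 = 24.24 mL/cmH2O.
τ = R × C = 9.351 × 0.02424 L/cmH2O = 0.2267 s.
Fraction remaining = e^(−Te/τ) = e^(−0.21/0.2267) = 0.396.
Trapped volume = 436.32 × 0.396 = 172.78 mL.

173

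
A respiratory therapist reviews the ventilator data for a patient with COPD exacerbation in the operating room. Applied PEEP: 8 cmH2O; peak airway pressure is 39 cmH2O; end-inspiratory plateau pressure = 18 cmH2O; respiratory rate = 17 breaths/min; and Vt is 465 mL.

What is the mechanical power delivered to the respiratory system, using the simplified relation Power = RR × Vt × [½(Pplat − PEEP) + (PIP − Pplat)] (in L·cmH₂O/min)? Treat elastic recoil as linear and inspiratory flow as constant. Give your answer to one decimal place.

Per-breath work = Vt × [½(Pplat−PEEP) + (PIP−Pplat)] = 0.465 × [0.5×10.0 + 21.0] = 0.465 × 26.0 = 12.09 L·cmH2O.
Power = 17 × 12.09 = 205.53 L·cmH2O/min.

205.5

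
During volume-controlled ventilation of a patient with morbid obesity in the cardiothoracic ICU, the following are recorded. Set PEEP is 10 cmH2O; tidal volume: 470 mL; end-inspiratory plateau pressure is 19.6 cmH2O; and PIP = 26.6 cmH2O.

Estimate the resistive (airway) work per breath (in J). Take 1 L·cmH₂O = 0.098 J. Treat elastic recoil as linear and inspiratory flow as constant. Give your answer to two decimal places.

With constant inspiratory flow the resistive pressure is constant at PIP − Pplat = 26.6 − 19.6 = 7.0 cmH2O, so resistive work = 7.0 × 0.470 = 3.29 L·cmH2O.
× 0.098 J/(L·cmH2O) → 0.3224 J.

0.32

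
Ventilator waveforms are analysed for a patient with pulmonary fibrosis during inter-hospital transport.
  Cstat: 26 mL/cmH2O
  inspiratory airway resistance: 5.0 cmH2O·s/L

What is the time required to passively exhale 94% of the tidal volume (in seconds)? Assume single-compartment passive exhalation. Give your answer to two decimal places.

τ = R × C = 5.0 × 26 mL/cmH2O = 5.0 × 0.026 L/cmH2O = 0.13 s.
Exhaled fraction f = 1 − e^(−t/τ) → t = −τ·ln(1 − f) = −0.13·ln(0.06) = 0.3657 s.

0.37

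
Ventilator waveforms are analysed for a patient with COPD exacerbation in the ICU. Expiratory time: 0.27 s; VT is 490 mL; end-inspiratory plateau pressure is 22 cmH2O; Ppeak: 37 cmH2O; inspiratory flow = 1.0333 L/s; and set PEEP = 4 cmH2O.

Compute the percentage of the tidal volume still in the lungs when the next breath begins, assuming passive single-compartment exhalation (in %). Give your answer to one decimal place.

50.5

R = (PIP − Pplat)/V̇ = (37 − 22) / 1.0333 = 15.0/1.0333 = 14.517 cmH2O·s/L.
C = Vt/(Pplat − PEEP) = 490.0 / (22 − 4) = 490.0/18.0 = 27.222 mL/cmH2O.
τ = R × C = 14.517 × 0.02722 L/cmH2O = 0.3952 s.
Fraction remaining at end-expiration = e^(−Te/τ) = e^(−0.27/0.3952) = 0.505 → 50.5%.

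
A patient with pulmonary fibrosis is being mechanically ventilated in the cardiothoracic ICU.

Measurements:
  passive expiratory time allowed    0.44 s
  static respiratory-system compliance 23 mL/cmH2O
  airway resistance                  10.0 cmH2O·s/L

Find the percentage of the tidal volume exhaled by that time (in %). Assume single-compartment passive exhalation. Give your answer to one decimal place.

τ = R × C = 10.0 × 23 mL/cmH2O = 10.0 × 0.023 L/cmH2O = 0.23 s.
Passive exhalation: V(t)/V₀ = e^(−t/τ) = e^(−0.44/0.23) = 0.1476.
Fraction exhaled = 1 − 0.1476 = 0.8524 → 85.24%.

85.2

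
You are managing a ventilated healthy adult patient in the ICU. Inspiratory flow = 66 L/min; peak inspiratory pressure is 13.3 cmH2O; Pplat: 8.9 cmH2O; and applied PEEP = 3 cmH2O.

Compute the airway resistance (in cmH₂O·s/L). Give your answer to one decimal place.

4.0

Flow: 66 L/min ÷ 60 = 1.1 L/s.
Raw = (PIP − Pplat) / flow = (13.3 − 8.9) / 1.1 = 4.4 / 1.1 = 4.0 cmH2O·s/L.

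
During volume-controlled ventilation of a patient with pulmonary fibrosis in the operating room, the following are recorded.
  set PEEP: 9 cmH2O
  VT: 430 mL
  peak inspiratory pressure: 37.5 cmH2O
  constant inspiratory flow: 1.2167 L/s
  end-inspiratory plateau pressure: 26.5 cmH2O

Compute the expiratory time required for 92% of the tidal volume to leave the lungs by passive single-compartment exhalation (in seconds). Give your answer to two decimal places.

0.56

R = (PIP − Pplat)/V̇ = (37.5 − 26.5) / 1.2167 = 11.0/1.2167 = 9.041 cmH2O·s/L.
C = Vt/(Pplat − PEEP) = 430.0 / (26.5 − 9) = 430.0/17.5 = 24.571 mL/cmH2O.
τ = R × C = 9.041 × 0.02457 L/cmH2O = 0.2221 s.
t = −τ·ln(1 − 0.92) = −0.2221·ln(0.08) = 0.561 s.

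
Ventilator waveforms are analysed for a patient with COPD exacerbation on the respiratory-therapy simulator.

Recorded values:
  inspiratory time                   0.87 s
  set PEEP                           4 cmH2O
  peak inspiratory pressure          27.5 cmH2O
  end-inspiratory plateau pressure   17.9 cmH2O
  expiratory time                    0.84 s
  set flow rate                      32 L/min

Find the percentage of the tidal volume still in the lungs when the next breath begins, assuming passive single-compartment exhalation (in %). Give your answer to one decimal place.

Flow: 32 L/min ÷ 60 = 0.5333 L/s.
Vt = flow × Ti = 0.5333 L/s × 0.87 s × 1000 mL/L = 463.97 mL.
R = (PIP − Pplat)/V̇ = (27.5 − 17.9) / 0.5333 = 9.6/0.5333 = 18.001 cmH2O·s/L.
C = Vt/(Pplat − PEEP) = 463.97 / (17.9 − 4) = 463.97/13.9 = 33.379 mL/cmH2O.
τ = R × C = 18.001 × 0.03338 L/cmH2O = 0.6009 s.
Fraction remaining at end-expiration = e^(−Te/τ) = e^(−0.84/0.6009) = 0.2471 → 24.71%.

24.7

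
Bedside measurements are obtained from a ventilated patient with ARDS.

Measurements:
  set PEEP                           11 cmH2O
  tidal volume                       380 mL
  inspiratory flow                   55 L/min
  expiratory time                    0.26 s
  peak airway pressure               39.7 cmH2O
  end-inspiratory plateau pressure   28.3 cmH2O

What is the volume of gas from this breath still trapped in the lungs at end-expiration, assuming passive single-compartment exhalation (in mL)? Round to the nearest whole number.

Flow: 55 L/min ÷ 60 = 0.9167 L/s.
R = (PIP − Pplat)/V̇ = (39.7 − 28.3) / 0.9167 = 11.4/0.9167 = 12.436 cmH2O·s/L.
C = Vt/(Pplat − PEEP) = 380.0 / (28.3 − 11) = 380.0/17.3 = 21.965 mL/cmH2O.
τ = R × C = 12.436 × 0.02197 L/cmH2O = 0.2732 s.
Fraction remaining = e^(−Te/τ) = e^(−0.26/0.2732) = 0.3861.
Trapped volume = 380.0 × 0.3861 = 146.72 mL.

147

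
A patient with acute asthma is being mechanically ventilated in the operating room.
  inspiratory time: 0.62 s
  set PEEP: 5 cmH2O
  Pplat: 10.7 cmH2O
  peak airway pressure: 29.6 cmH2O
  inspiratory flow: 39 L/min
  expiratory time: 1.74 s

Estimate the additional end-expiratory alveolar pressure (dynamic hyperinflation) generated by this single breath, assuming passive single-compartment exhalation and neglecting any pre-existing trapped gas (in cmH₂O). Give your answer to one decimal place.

2.4

Flow: 39 L/min ÷ 60 = 0.65 L/s.
Vt = flow × Ti = 0.65 L/s × 0.62 s × 1000 mL/L = 403.0 mL.
R = (PIP − Pplat)/V̇ = (29.6 − 10.7) / 0.65 = 18.9/0.65 = 29.077 cmH2O·s/L.
C = Vt/(Pplat − PEEP) = 403.0 / (10.7 − 5) = 403.0/5.7 = 70.702 mL/cmH2O.
τ = R × C = 29.077 × 0.0707 L/cmH2O = 2.056 s.
Fraction remaining = e^(−Te/τ) = e^(−1.74/2.056) = 0.429; trapped volume = 403.0 × 0.429 = 172.89 mL.
Additional alveolar pressure from trapping ≈ V_trapped / C = 172.89 / 70.702 = 2.445 cmH2O.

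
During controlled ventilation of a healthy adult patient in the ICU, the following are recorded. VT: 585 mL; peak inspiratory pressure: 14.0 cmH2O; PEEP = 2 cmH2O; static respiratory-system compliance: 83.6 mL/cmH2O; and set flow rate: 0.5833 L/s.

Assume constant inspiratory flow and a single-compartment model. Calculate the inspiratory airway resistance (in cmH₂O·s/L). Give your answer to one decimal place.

8.6

Equation of motion (constant flow): PIP = Vt/C + R·V̇ + PEEP.
R·V̇ = PIP − Vt/C − PEEP = 14.0 − 585/83.6 − 2 = 14.0 − 6.998 − 2 = 5.002 cmH2O.
R = 5.002 / 0.5833 = 8.575 cmH2O·s/L.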